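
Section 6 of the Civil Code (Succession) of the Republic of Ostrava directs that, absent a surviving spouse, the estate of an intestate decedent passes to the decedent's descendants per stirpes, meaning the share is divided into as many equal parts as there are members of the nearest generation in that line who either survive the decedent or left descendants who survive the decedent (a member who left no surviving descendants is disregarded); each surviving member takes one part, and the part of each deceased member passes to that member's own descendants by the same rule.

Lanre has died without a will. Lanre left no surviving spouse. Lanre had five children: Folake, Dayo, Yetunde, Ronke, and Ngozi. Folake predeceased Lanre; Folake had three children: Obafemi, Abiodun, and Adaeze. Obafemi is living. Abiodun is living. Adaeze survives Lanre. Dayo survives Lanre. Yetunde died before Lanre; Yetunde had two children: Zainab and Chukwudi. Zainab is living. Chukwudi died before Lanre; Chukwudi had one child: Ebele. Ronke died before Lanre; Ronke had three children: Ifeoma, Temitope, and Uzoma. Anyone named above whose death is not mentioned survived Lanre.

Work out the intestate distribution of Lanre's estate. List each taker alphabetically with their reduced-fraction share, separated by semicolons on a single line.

Abiodun 1/15; Adaeze 1/15; Dayo 1/5; Ebele 1/10; Ifeoma 1/15; Ngozi 1/5; Obafemi 1/15; Temitope 1/15; Uzoma 1/15; Zainab 1/10

There is no surviving spouse, so the entire estate passes to Lanre's descendants per stirpes.
The estate is divided into 5 equal shares of 1/5 among Folake, Dayo, Yetunde, Ronke, Ngozi.
Folake predeceased; the 1/5 allotted to Folake's branch passes to Folake's issue by representation.
The 1/5 is divided into 3 equal shares of 1/15 among Obafemi, Abiodun, Adaeze.
Obafemi is living and takes 1/15.
Abiodun is living and takes 1/15.
Adaeze is living and takes 1/15.
Dayo is living and takes 1/5.
Yetunde predeceased; the 1/5 allotted to Yetunde's branch passes to Yetunde's issue by representation.
The 1/5 is divided into 2 equal shares of 1/10 among Zainab, Chukwudi.
Zainab is living and takes 1/10.
Chukwudi predeceased; the 1/10 allotted to Chukwudi's branch passes to Chukwudi's issue by representation.
Ebele is the sole taker at this level and receives the full 1/10.
Ronke predeceased; the 1/5 allotted to Ronke's branch passes to Ronke's issue by representation.
The 1/5 is divided into 3 equal shares of 1/15 among Ifeoma, Temitope, Uzoma.
Ifeoma is living and takes 1/15.
Temitope is living and takes 1/15.
Uzoma is living and takes 1/15.
Ngozi is living and takes 1/5.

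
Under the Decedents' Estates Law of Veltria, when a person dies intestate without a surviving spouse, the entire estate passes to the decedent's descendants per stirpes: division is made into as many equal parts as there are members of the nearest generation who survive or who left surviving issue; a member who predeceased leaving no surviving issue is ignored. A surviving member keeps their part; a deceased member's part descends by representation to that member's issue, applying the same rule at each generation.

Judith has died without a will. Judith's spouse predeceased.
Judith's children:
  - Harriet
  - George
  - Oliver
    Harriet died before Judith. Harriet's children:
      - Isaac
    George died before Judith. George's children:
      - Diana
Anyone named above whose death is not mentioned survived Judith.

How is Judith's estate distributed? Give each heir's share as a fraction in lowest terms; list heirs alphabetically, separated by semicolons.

There is no surviving spouse, so the entire estate passes to Judith's descendants per stirpes.
The estate is divided into 3 equal shares of 1/3 among Harriet, George, Oliver.
Harriet predeceased; the 1/3 allotted to Harriet's branch passes to Harriet's issue by representation.
Isaac is the sole taker at this level and receives the full 1/3.
George predeceased; the 1/3 allotted to George's branch passes to George's issue by representation.
Diana is the sole taker at this level and receives the full 1/3.
Oliver is living and takes 1/3.

Diana 1/3; Isaac 1/3; Oliver 1/3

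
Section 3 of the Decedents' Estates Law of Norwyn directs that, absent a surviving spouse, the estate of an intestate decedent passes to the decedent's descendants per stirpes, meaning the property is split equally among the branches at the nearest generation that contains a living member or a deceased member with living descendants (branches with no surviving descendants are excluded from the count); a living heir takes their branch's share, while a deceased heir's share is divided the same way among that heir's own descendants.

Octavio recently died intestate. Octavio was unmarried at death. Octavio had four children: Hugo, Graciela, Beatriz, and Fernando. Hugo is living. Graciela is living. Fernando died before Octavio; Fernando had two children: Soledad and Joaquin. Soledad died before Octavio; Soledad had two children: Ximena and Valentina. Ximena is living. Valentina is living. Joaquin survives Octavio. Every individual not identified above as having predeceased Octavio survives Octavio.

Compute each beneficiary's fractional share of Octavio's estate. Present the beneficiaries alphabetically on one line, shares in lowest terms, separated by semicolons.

There is no surviving spouse, so the entire estate passes to Octavio's descendants per stirpes.
The estate is divided into 4 equal shares of 1/4 among Hugo, Graciela, Beatriz, Fernando.
Hugo is living and takes 1/4.
Graciela is living and takes 1/4.
Beatriz is living and takes 1/4.
Fernando predeceased; the 1/4 allotted to Fernando's branch passes to Fernando's issue by representation.
The 1/4 is divided into 2 equal shares of 1/8 among Soledad, Joaquin.
Soledad predeceased; the 1/8 allotted to Soledad's branch passes to Soledad's issue by representation.
The 1/8 is divided into 2 equal shares of 1/16 among Ximena, Valentina.
Ximena is living and takes 1/16.
Valentina is living and takes 1/16.
Joaquin is living and takes 1/8.

Beatriz 1/4; Graciela 1/4; Hugo 1/4; Joaquin 1/8; Valentina 1/16; Ximena 1/16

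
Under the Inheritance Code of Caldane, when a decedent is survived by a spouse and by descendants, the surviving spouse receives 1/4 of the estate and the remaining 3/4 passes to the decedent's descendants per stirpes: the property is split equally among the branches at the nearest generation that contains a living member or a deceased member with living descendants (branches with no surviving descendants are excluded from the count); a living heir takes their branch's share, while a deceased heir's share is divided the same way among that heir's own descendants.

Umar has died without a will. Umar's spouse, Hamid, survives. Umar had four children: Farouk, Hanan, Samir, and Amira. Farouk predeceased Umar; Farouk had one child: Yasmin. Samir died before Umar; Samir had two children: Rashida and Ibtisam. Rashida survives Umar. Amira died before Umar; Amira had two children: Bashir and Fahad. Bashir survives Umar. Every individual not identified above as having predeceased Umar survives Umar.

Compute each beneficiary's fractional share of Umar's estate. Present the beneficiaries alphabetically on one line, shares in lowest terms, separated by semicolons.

Hamid, as surviving spouse, takes 1/4.
The remaining 3/4 passes to Umar's descendants per stirpes.
The 3/4 is divided into 4 equal shares of 3/16 among Farouk, Hanan, Samir, Amira.
Farouk predeceased; the 3/16 allotted to Farouk's branch passes to Farouk's issue by representation.
Yasmin is the sole taker at this level and receives the full 3/16.
Hanan is living and takes 3/16.
Samir predeceased; the 3/16 allotted to Samir's branch passes to Samir's issue by representation.
The 3/16 is divided into 2 equal shares of 3/32 among Rashida, Ibtisam.
Rashida is living and takes 3/32.
Ibtisam is living and takes 3/32.
Amira predeceased; the 3/16 allotted to Amira's branch passes to Amira's issue by representation.
The 3/16 is divided into 2 equal shares of 3/32 among Bashir, Fahad.
Bashir is living and takes 3/32.
Fahad is living and takes 3/32.

Bashir 3/32; Fahad 3/32; Hamid 1/4; Hanan 3/16; Ibtisam 3/32; Rashida 3/32; Yasmin 3/16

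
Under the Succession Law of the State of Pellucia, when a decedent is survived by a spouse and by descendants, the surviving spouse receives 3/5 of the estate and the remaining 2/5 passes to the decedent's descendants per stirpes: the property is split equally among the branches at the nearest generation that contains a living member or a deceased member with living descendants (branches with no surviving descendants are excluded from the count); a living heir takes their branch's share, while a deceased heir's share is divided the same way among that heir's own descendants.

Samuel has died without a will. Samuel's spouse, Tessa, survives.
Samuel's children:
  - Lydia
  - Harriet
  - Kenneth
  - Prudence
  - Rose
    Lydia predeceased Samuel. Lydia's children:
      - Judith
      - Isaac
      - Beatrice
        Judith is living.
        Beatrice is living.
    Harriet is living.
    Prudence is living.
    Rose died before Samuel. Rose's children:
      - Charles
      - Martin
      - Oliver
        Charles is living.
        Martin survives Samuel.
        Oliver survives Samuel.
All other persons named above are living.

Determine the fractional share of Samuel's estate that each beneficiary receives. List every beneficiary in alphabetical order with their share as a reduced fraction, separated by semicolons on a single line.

Beatrice 2/75; Charles 2/75; Harriet 2/25; Isaac 2/75; Judith 2/75; Kenneth 2/25; Martin 2/75; Oliver 2/75; Prudence 2/25; Tessa 3/5

Tessa, as surviving spouse, takes 3/5.
The remaining 2/5 passes to Samuel's descendants per stirpes.
The 2/5 is divided into 5 equal shares of 2/25 among Lydia, Harriet, Kenneth, Prudence, Rose.
Lydia predeceased; the 2/25 allotted to Lydia's branch passes to Lydia's issue by representation.
The 2/25 is divided into 3 equal shares of 2/75 among Judith, Isaac, Beatrice.
Judith is living and takes 2/75.
Isaac is living and takes 2/75.
Beatrice is living and takes 2/75.
Harriet is living and takes 2/25.
Kenneth is living and takes 2/25.
Prudence is living and takes 2/25.
Rose predeceased; the 2/25 allotted to Rose's branch passes to Rose's issue by representation.
The 2/25 is divided into 3 equal shares of 2/75 among Charles, Martin, Oliver.
Charles is living and takes 2/75.
Martin is living and takes 2/75.
Oliver is living and takes 2/75.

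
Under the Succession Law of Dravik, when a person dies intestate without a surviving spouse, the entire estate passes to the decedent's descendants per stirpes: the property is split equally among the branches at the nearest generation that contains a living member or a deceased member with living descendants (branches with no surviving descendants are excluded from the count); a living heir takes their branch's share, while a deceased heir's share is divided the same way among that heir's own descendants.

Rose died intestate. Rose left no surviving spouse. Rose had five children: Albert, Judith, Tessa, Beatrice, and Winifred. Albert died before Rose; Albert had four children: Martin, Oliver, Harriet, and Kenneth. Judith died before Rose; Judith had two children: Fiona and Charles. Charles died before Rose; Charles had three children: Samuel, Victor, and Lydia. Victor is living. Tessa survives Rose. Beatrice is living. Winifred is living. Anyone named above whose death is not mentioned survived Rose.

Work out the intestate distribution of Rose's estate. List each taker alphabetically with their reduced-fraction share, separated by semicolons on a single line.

There is no surviving spouse, so the entire estate passes to Rose's descendants per stirpes.
The estate is divided into 5 equal shares of 1/5 among Albert, Judith, Tessa, Beatrice, Winifred.
Albert predeceased; the 1/5 allotted to Albert's branch passes to Albert's issue by representation.
The 1/5 is divided into 4 equal shares of 1/20 among Martin, Oliver, Harriet, Kenneth.
Martin is living and takes 1/20.
Oliver is living and takes 1/20.
Harriet is living and takes 1/20.
Kenneth is living and takes 1/20.
Judith predeceased; the 1/5 allotted to Judith's branch passes to Judith's issue by representation.
The 1/5 is divided into 2 equal shares of 1/10 among Fiona, Charles.
Fiona is living and takes 1/10.
Charles predeceased; the 1/10 allotted to Charles's branch passes to Charles's issue by representation.
The 1/10 is divided into 3 equal shares of 1/30 among Samuel, Victor, Lydia.
Samuel is living and takes 1/30.
Victor is living and takes 1/30.
Lydia is living and takes 1/30.
Tessa is living and takes 1/5.
Beatrice is living and takes 1/5.
Winifred is living and takes 1/5.

Beatrice 1/5; Fiona 1/10; Harriet 1/20; Kenneth 1/20; Lydia 1/30; Martin 1/20; Oliver 1/20; Samuel 1/30; Tessa 1/5; Victor 1/30; Winifred 1/5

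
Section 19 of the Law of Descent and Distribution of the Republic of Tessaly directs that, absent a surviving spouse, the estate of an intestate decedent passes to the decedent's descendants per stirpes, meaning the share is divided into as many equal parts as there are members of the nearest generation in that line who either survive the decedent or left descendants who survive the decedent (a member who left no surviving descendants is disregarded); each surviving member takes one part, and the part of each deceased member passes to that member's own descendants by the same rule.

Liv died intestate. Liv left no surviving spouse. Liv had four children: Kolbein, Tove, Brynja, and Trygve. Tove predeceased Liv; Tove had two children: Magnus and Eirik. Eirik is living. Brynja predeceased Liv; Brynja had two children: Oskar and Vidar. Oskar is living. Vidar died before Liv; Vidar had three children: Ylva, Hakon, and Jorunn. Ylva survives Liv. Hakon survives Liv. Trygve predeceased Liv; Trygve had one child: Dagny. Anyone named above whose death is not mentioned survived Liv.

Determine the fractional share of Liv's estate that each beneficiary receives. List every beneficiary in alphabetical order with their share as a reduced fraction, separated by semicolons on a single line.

There is no surviving spouse, so the entire estate passes to Liv's descendants per stirpes.
The estate is divided into 4 equal shares of 1/4 among Kolbein, Tove, Brynja, Trygve.
Kolbein is living and takes 1/4.
Tove predeceased; the 1/4 allotted to Tove's branch passes to Tove's issue by representation.
The 1/4 is divided into 2 equal shares of 1/8 among Magnus, Eirik.
Magnus is living and takes 1/8.
Eirik is living and takes 1/8.
Brynja predeceased; the 1/4 allotted to Brynja's branch passes to Brynja's issue by representation.
The 1/4 is divided into 2 equal shares of 1/8 among Oskar, Vidar.
Oskar is living and takes 1/8.
Vidar predeceased; the 1/8 allotted to Vidar's branch passes to Vidar's issue by representation.
The 1/8 is divided into 3 equal shares of 1/24 among Ylva, Hakon, Jorunn.
Ylva is living and takes 1/24.
Hakon is living and takes 1/24.
Jorunn is living and takes 1/24.
Trygve predeceased; the 1/4 allotted to Trygve's branch passes to Trygve's issue by representation.
Dagny is the sole taker at this level and receives the full 1/4.

Dagny 1/4; Eirik 1/8; Hakon 1/24; Jorunn 1/24; Kolbein 1/4; Magnus 1/8; Oskar 1/8; Ylva 1/24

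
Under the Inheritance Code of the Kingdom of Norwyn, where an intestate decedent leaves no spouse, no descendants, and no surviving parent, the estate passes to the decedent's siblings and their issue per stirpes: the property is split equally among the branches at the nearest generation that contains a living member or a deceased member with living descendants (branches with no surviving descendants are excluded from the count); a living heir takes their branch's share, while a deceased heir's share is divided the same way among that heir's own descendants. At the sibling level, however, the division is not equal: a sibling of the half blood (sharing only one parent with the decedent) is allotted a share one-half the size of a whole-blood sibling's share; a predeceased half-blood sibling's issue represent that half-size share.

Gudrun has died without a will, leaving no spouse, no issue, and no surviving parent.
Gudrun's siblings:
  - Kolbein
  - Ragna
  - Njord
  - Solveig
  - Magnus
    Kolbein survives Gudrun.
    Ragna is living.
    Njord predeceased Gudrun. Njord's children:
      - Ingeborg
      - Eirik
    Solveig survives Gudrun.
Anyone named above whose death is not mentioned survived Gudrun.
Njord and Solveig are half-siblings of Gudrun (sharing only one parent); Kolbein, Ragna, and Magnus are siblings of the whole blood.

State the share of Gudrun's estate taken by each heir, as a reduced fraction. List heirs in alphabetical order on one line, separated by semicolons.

No spouse, descendants, or parent survives, so the estate passes to Gudrun's siblings per stirpes.
Half-blood siblings count for one-half the weight of whole-blood siblings at the initial division.
Dividing 1 in proportion to weights (total weight 4): Kolbein (weight 1) → 1/4; Ragna (weight 1) → 1/4; Njord (weight 1/2) → 1/8; Solveig (weight 1/2) → 1/8; Magnus (weight 1) → 1/4.
Kolbein is living and takes 1/4.
Ragna is living and takes 1/4.
Njord predeceased; the 1/8 allotted to Njord's branch passes to Njord's issue by representation.
The 1/8 is divided into 2 equal shares of 1/16 among Ingeborg, Eirik.
Ingeborg is living and takes 1/16.
Eirik is living and takes 1/16.
Solveig is living and takes 1/8.
Magnus is living and takes 1/4.

Eirik 1/16; Ingeborg 1/16; Kolbein 1/4; Magnus 1/4; Ragna 1/4; Solveig 1/8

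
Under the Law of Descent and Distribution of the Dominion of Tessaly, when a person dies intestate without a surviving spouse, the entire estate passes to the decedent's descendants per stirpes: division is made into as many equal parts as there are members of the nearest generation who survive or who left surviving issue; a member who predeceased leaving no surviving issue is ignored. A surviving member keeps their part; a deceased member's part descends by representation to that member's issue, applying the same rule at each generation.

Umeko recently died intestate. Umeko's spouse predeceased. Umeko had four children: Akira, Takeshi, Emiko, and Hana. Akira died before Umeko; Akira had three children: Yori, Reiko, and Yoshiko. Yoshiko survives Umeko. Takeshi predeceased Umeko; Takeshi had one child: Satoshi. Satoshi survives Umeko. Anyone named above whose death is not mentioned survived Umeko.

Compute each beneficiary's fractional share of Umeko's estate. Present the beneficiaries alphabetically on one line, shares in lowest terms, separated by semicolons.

There is no surviving spouse, so the entire estate passes to Umeko's descendants per stirpes.
The estate is divided into 4 equal shares of 1/4 among Akira, Takeshi, Emiko, Hana.
Akira predeceased; the 1/4 allotted to Akira's branch passes to Akira's issue by representation.
The 1/4 is divided into 3 equal shares of 1/12 among Yori, Reiko, Yoshiko.
Yori is living and takes 1/12.
Reiko is living and takes 1/12.
Yoshiko is living and takes 1/12.
Takeshi predeceased; the 1/4 allotted to Takeshi's branch passes to Takeshi's issue by representation.
Satoshi is the sole taker at this level and receives the full 1/4.
Emiko is living and takes 1/4.
Hana is living and takes 1/4.

Emiko 1/4; Hana 1/4; Reiko 1/12; Satoshi 1/4; Yori 1/12; Yoshiko 1/12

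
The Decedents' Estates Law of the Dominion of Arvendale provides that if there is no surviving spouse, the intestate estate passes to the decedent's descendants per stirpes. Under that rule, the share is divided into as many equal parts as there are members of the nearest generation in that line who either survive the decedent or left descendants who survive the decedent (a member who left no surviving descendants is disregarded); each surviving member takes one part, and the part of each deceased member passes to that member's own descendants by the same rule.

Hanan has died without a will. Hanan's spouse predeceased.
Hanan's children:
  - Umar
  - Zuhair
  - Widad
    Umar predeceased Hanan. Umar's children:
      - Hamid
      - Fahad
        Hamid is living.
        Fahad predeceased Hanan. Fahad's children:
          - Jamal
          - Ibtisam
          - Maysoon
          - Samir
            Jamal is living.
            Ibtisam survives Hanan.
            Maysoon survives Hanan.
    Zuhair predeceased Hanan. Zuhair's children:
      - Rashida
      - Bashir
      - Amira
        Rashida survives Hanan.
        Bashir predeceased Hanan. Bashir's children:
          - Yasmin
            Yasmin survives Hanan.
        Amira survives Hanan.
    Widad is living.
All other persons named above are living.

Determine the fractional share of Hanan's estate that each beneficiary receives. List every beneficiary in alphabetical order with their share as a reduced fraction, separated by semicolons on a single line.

Amira 1/9; Hamid 1/6; Ibtisam 1/24; Jamal 1/24; Maysoon 1/24; Rashida 1/9; Samir 1/24; Widad 1/3; Yasmin 1/9

There is no surviving spouse, so the entire estate passes to Hanan's descendants per stirpes.
The estate is divided into 3 equal shares of 1/3 among Umar, Zuhair, Widad.
Umar predeceased; the 1/3 allotted to Umar's branch passes to Umar's issue by representation.
The 1/3 is divided into 2 equal shares of 1/6 among Hamid, Fahad.
Hamid is living and takes 1/6.
Fahad predeceased; the 1/6 allotted to Fahad's branch passes to Fahad's issue by representation.
The 1/6 is divided into 4 equal shares of 1/24 among Jamal, Ibtisam, Maysoon, Samir.
Jamal is living and takes 1/24.
Ibtisam is living and takes 1/24.
Maysoon is living and takes 1/24.
Samir is living and takes 1/24.
Zuhair predeceased; the 1/3 allotted to Zuhair's branch passes to Zuhair's issue by representation.
The 1/3 is divided into 3 equal shares of 1/9 among Rashida, Bashir, Amira.
Rashida is living and takes 1/9.
Bashir predeceased; the 1/9 allotted to Bashir's branch passes to Bashir's issue by representation.
Yasmin is the sole taker at this level and receives the full 1/9.
Amira is living and takes 1/9.
Widad is living and takes 1/3.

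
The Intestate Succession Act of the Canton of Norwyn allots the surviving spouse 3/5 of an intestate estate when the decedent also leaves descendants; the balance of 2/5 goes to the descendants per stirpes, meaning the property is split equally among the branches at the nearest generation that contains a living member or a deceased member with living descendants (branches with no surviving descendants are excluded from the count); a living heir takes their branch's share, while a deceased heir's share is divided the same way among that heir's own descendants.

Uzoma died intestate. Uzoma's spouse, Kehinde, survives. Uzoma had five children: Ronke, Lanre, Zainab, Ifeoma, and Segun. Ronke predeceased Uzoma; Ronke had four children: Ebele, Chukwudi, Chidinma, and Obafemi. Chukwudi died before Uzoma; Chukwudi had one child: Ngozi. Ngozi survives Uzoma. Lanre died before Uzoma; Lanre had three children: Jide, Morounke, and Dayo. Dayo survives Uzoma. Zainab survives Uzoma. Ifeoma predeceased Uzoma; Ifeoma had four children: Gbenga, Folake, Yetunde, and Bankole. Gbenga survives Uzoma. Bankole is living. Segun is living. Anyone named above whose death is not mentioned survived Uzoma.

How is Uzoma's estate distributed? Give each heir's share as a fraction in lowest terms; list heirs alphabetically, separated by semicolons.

Bankole 1/50; Chidinma 1/50; Dayo 2/75; Ebele 1/50; Folake 1/50; Gbenga 1/50; Jide 2/75; Kehinde 3/5; Morounke 2/75; Ngozi 1/50; Obafemi 1/50; Segun 2/25; Yetunde 1/50; Zainab 2/25

Kehinde, as surviving spouse, takes 3/5.
The remaining 2/5 passes to Uzoma's descendants per stirpes.
The 2/5 is divided into 5 equal shares of 2/25 among Ronke, Lanre, Zainab, Ifeoma, Segun.
Ronke predeceased; the 2/25 allotted to Ronke's branch passes to Ronke's issue by representation.
The 2/25 is divided into 4 equal shares of 1/50 among Ebele, Chukwudi, Chidinma, Obafemi.
Ebele is living and takes 1/50.
Chukwudi predeceased; the 1/50 allotted to Chukwudi's branch passes to Chukwudi's issue by representation.
Ngozi is the sole taker at this level and receives the full 1/50.
Chidinma is living and takes 1/50.
Obafemi is living and takes 1/50.
Lanre predeceased; the 2/25 allotted to Lanre's branch passes to Lanre's issue by representation.
The 2/25 is divided into 3 equal shares of 2/75 among Jide, Morounke, Dayo.
Jide is living and takes 2/75.
Morounke is living and takes 2/75.
Dayo is living and takes 2/75.
Zainab is living and takes 2/25.
Ifeoma predeceased; the 2/25 allotted to Ifeoma's branch passes to Ifeoma's issue by representation.
The 2/25 is divided into 4 equal shares of 1/50 among Gbenga, Folake, Yetunde, Bankole.
Gbenga is living and takes 1/50.
Folake is living and takes 1/50.
Yetunde is living and takes 1/50.
Bankole is living and takes 1/50.
Segun is living and takes 2/25.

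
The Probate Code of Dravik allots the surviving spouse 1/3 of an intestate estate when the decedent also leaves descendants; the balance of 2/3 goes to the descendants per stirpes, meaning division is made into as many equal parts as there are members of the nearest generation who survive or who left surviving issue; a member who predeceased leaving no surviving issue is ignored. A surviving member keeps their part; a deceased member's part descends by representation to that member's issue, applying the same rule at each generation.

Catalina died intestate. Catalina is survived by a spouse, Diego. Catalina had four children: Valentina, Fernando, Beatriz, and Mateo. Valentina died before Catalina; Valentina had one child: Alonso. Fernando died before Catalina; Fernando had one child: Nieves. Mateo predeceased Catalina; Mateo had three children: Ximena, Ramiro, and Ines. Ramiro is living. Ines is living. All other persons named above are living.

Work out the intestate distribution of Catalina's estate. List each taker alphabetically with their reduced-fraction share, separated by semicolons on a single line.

Alonso 1/6; Beatriz 1/6; Diego 1/3; Ines 1/18; Nieves 1/6; Ramiro 1/18; Ximena 1/18

Diego, as surviving spouse, takes 1/3.
The remaining 2/3 passes to Catalina's descendants per stirpes.
The 2/3 is divided into 4 equal shares of 1/6 among Valentina, Fernando, Beatriz, Mateo.
Valentina predeceased; the 1/6 allotted to Valentina's branch passes to Valentina's issue by representation.
Alonso is the sole taker at this level and receives the full 1/6.
Fernando predeceased; the 1/6 allotted to Fernando's branch passes to Fernando's issue by representation.
Nieves is the sole taker at this level and receives the full 1/6.
Beatriz is living and takes 1/6.
Mateo predeceased; the 1/6 allotted to Mateo's branch passes to Mateo's issue by representation.
The 1/6 is divided into 3 equal shares of 1/18 among Ximena, Ramiro, Ines.
Ximena is living and takes 1/18.
Ramiro is living and takes 1/18.
Ines is living and takes 1/18.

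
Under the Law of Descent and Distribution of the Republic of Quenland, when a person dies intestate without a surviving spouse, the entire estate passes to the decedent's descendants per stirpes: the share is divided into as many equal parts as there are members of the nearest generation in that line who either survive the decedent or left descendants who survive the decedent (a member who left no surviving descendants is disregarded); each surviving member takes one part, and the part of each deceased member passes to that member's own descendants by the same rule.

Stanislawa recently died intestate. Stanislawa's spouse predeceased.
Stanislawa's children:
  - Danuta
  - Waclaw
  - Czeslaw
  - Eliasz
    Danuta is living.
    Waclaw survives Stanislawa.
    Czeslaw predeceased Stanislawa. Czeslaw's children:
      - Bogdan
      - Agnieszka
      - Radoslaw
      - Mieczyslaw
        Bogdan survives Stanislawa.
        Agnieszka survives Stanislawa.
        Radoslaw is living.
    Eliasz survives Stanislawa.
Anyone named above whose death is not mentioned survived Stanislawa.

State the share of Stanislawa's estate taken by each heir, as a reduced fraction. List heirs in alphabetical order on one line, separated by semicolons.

There is no surviving spouse, so the entire estate passes to Stanislawa's descendants per stirpes.
The estate is divided into 4 equal shares of 1/4 among Danuta, Waclaw, Czeslaw, Eliasz.
Danuta is living and takes 1/4.
Waclaw is living and takes 1/4.
Czeslaw predeceased; the 1/4 allotted to Czeslaw's branch passes to Czeslaw's issue by representation.
The 1/4 is divided into 4 equal shares of 1/16 among Bogdan, Agnieszka, Radoslaw, Mieczyslaw.
Bogdan is living and takes 1/16.
Agnieszka is living and takes 1/16.
Radoslaw is living and takes 1/16.
Mieczyslaw is living and takes 1/16.
Eliasz is living and takes 1/4.

Agnieszka 1/16; Bogdan 1/16; Danuta 1/4; Eliasz 1/4; Mieczyslaw 1/16; Radoslaw 1/16; Waclaw 1/4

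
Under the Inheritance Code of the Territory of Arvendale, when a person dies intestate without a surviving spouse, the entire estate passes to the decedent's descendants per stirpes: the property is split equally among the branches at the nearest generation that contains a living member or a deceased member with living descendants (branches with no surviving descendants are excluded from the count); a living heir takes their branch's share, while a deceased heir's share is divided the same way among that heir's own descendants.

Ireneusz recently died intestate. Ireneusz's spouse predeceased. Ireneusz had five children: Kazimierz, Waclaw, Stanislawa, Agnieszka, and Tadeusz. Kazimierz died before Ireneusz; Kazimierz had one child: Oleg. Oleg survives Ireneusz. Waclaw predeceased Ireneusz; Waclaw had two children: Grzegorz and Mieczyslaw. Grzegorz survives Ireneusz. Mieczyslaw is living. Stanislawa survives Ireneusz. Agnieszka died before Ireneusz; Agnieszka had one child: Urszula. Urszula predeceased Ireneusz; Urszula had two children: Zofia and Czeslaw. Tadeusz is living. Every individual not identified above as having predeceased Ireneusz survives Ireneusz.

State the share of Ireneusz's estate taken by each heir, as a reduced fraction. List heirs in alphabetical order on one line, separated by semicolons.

Czeslaw 1/10; Grzegorz 1/10; Mieczyslaw 1/10; Oleg 1/5; Stanislawa 1/5; Tadeusz 1/5; Zofia 1/10

There is no surviving spouse, so the entire estate passes to Ireneusz's descendants per stirpes.
The estate is divided into 5 equal shares of 1/5 among Kazimierz, Waclaw, Stanislawa, Agnieszka, Tadeusz.
Kazimierz predeceased; the 1/5 allotted to Kazimierz's branch passes to Kazimierz's issue by representation.
Oleg is the sole taker at this level and receives the full 1/5.
Waclaw predeceased; the 1/5 allotted to Waclaw's branch passes to Waclaw's issue by representation.
The 1/5 is divided into 2 equal shares of 1/10 among Grzegorz, Mieczyslaw.
Grzegorz is living and takes 1/10.
Mieczyslaw is living and takes 1/10.
Stanislawa is living and takes 1/5.
Agnieszka predeceased; the 1/5 allotted to Agnieszka's branch passes to Agnieszka's issue by representation.
Urszula's line is the sole branch at this level, so the full 1/5 passes to Urszula's issue by representation.
The 1/5 is divided into 2 equal shares of 1/10 among Zofia, Czeslaw.
Zofia is living and takes 1/10.
Czeslaw is living and takes 1/10.
Tadeusz is living and takes 1/5.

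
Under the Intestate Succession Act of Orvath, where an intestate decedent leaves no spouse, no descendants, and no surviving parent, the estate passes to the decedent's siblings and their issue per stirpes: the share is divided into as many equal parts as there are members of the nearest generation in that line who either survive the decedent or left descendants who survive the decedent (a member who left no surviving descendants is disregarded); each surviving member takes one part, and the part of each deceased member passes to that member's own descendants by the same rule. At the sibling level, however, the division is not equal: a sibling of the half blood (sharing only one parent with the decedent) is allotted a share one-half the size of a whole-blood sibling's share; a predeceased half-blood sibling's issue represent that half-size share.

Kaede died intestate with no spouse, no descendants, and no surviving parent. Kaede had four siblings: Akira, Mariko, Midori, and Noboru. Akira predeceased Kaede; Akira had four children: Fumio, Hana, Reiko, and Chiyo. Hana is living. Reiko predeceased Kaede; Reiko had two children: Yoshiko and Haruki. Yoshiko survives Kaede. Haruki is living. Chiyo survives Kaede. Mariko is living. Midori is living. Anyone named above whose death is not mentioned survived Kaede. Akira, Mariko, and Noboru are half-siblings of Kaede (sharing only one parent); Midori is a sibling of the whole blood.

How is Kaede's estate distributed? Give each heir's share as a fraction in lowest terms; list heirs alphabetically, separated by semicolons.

Chiyo 1/20; Fumio 1/20; Hana 1/20; Haruki 1/40; Mariko 1/5; Midori 2/5; Noboru 1/5; Yoshiko 1/40

No spouse, descendants, or parent survives, so the estate passes to Kaede's siblings per stirpes.
Half-blood siblings count for one-half the weight of whole-blood siblings at the initial division.
Dividing 1 in proportion to weights (total weight 5/2): Akira (weight 1/2) → 1/5; Mariko (weight 1/2) → 1/5; Midori (weight 1) → 2/5; Noboru (weight 1/2) → 1/5.
Akira predeceased; the 1/5 allotted to Akira's branch passes to Akira's issue by representation.
The 1/5 is divided into 4 equal shares of 1/20 among Fumio, Hana, Reiko, Chiyo.
Fumio is living and takes 1/20.
Hana is living and takes 1/20.
Reiko predeceased; the 1/20 allotted to Reiko's branch passes to Reiko's issue by representation.
The 1/20 is divided into 2 equal shares of 1/40 among Yoshiko, Haruki.
Yoshiko is living and takes 1/40.
Haruki is living and takes 1/40.
Chiyo is living and takes 1/20.
Mariko is living and takes 1/5.
Midori is living and takes 2/5.
Noboru is living and takes 1/5.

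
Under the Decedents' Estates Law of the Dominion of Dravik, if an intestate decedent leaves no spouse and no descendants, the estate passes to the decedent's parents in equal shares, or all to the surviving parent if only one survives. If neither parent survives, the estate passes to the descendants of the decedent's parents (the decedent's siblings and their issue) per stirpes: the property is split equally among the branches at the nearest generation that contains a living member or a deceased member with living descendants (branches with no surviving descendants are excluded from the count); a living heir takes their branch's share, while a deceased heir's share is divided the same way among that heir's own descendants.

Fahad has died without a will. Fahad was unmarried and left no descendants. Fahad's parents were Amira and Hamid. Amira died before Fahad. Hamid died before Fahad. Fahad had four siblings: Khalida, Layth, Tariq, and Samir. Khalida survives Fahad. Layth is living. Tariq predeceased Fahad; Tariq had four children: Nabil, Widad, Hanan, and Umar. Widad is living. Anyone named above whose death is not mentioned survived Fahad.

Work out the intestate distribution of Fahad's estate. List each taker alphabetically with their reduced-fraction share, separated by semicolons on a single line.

Neither parent survives and there are no descendants, so the estate passes to Fahad's siblings and their issue per stirpes.
The estate is divided into 4 equal shares of 1/4 among Khalida, Layth, Tariq, Samir.
Khalida is living and takes 1/4.
Layth is living and takes 1/4.
Tariq predeceased; the 1/4 allotted to Tariq's branch passes to Tariq's issue by representation.
The 1/4 is divided into 4 equal shares of 1/16 among Nabil, Widad, Hanan, Umar.
Nabil is living and takes 1/16.
Widad is living and takes 1/16.
Hanan is living and takes 1/16.
Umar is living and takes 1/16.
Samir is living and takes 1/4.

Hanan 1/16; Khalida 1/4; Layth 1/4; Nabil 1/16; Samir 1/4; Umar 1/16; Widad 1/16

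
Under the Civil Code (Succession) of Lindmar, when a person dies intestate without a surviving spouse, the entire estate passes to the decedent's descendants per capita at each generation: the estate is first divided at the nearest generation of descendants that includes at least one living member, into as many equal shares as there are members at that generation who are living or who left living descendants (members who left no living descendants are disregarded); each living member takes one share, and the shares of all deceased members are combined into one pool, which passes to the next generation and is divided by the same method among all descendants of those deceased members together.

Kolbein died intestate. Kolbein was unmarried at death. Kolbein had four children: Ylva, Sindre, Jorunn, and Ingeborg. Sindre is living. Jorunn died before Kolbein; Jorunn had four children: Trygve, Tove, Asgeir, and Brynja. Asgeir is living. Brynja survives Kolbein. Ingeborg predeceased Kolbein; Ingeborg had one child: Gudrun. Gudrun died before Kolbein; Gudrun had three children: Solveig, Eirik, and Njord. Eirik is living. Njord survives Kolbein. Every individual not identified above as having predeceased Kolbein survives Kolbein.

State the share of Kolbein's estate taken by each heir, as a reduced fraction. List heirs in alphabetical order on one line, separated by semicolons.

There is no surviving spouse, so the entire estate passes to Kolbein's descendants per capita at each generation.
At generation 1 (Ylva, Sindre, Jorunn, Ingeborg) there are 4 shares of (1)/4 = 1/4 each.
Living: Ylva and Sindre — each takes 1/4.
Deceased: Jorunn and Ingeborg. Their combined 1/2 is pooled and carried to generation 2.
At generation 2 (Trygve, Tove, Asgeir, Brynja, Gudrun) there are 5 shares of (1/2)/5 = 1/10 each.
Living: Trygve, Tove, Asgeir, and Brynja — each takes 1/10.
Deceased: Gudrun. That 1/10 share is carried to generation 3.
At generation 3 (Solveig, Eirik, Njord) there are 3 shares of (1/10)/3 = 1/30 each.
Living: Solveig, Eirik, and Njord — each takes 1/30.

Asgeir 1/10; Brynja 1/10; Eirik 1/30; Njord 1/30; Sindre 1/4; Solveig 1/30; Tove 1/10; Trygve 1/10; Ylva 1/4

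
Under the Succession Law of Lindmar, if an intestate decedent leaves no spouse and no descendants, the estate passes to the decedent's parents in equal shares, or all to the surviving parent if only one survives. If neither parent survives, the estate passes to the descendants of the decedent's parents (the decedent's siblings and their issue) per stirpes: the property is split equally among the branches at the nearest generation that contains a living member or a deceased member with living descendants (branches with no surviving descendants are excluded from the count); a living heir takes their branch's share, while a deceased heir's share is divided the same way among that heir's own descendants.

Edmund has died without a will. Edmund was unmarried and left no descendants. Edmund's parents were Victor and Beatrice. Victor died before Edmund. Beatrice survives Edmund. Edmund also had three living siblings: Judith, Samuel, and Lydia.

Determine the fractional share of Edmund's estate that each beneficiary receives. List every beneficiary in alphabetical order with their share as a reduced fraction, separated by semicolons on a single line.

Beatrice 1

Only one parent, Beatrice, survives, so Beatrice takes the entire estate. The siblings take nothing because a surviving parent has priority.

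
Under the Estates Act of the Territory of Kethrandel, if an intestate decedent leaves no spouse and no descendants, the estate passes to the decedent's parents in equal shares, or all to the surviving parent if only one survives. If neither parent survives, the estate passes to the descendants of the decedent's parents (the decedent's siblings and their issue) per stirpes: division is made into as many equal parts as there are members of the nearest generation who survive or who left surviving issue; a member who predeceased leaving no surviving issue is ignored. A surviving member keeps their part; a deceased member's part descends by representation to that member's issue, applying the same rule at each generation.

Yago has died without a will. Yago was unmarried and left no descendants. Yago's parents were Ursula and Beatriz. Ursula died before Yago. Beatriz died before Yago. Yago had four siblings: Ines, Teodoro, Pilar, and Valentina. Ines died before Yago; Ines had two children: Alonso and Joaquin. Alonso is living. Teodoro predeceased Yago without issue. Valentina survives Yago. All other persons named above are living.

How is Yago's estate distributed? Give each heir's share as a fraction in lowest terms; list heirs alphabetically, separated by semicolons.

Neither parent survives and there are no descendants, so the estate passes to Yago's siblings and their issue per stirpes.
Teodoro left no surviving issue, so that branch lapses and is disregarded.
The estate is divided into 3 equal shares of 1/3 among Ines, Pilar, Valentina.
Ines predeceased; the 1/3 allotted to Ines's branch passes to Ines's issue by representation.
The 1/3 is divided into 2 equal shares of 1/6 among Alonso, Joaquin.
Alonso is living and takes 1/6.
Joaquin is living and takes 1/6.
Pilar is living and takes 1/3.
Valentina is living and takes 1/3.

Alonso 1/6; Joaquin 1/6; Pilar 1/3; Valentina 1/3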